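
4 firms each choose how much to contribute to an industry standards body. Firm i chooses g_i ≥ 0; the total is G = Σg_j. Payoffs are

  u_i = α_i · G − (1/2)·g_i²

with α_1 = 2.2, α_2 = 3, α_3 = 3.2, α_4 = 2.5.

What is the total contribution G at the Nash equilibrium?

Firm i's FOC: ∂u_i/∂g_i = α_i − g_i = 0, so g_i* = α_i.
NE contributions = (2.2, 3, 3.2, 2.5); G = 10.9.

10.9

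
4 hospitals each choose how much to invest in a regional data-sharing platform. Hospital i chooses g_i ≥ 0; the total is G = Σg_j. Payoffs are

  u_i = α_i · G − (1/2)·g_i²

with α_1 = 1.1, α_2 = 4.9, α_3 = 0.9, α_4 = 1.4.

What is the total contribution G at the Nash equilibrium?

Hospital i's FOC: ∂u_i/∂g_i = α_i − g_i = 0, so g_i* = α_i.
NE contributions = (1.1, 4.9, 0.9, 1.4); G = 8.3.

8.3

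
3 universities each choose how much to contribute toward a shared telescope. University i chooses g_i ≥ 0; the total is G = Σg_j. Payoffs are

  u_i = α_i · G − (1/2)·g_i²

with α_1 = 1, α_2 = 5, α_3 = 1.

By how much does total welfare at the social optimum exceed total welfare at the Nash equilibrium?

38

University i's FOC: ∂u_i/∂g_i = α_i − g_i = 0, so g_i* = α_i.
NE contributions = (1, 5, 1); G = 7.
W^NE = (Σα)·G − ½Σα_i² = 7² − ½·27 = 35.5.
Planner sets g_i = Σα_j = 7 for every i, so G^SO = 3·7 = 21.
W^SO = (Σα)·G^SO − ½·3·(Σα)² = (3/2)·7² = 73.5.
Deadweight loss = W^SO − W^NE = 38.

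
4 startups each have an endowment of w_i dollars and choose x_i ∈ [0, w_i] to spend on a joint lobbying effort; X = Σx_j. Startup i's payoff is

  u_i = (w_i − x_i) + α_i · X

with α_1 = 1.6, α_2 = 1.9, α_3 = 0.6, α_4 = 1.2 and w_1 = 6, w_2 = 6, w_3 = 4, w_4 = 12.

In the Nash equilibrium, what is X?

∂u_i/∂x_i = α_i − 1, so startup i contributes w_i if α_i > 1, else 0.
α_i > 1 for i ∈ {1, 2, 4}; NE contributions (6, 6, 0, 12), X = 24.

24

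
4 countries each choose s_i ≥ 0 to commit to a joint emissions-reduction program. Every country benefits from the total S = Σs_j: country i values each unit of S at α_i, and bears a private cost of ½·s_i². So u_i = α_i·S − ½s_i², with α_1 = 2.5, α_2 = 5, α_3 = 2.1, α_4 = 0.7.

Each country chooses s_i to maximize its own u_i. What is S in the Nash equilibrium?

10.3

Country i's FOC: ∂u_i/∂s_i = α_i − s_i = 0, so s_i* = α_i.
NE contributions = (2.5, 5, 2.1, 0.7); S = 10.3.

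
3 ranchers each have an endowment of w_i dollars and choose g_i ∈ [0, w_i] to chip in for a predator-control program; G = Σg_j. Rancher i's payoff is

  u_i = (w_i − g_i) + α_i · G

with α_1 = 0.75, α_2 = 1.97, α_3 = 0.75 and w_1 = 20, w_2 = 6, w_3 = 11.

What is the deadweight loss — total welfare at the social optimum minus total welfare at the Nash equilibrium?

76.57

∂u_i/∂g_i = α_i − 1, so rancher i contributes w_i if α_i > 1, else 0.
α_i > 1 for i ∈ {2}; NE contributions (0, 6, 0), G = 6.
W^NE = Σw_i − G^NE + (Σα_i)·G^NE = 37 + 2.47·6 = 51.82.
Planner: ∂(Σu_j)/∂g_i = Σα_j − 1 = 2.47 > 0, so everyone contributes w_i; G^SO = 37, W^SO = 37 + 2.47·37 = 128.39.
Deadweight loss = 76.57.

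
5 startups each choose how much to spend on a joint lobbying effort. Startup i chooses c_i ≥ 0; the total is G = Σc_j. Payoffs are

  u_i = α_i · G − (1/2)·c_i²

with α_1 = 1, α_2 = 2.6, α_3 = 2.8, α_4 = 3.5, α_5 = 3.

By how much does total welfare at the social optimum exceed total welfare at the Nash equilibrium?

268.04

Startup i's FOC: ∂u_i/∂c_i = α_i − c_i = 0, so c_i* = α_i.
NE contributions = (1, 2.6, 2.8, 3.5, 3); G = 12.9.
W^NE = (Σα)·G − ½Σα_i² = 12.9² − ½·36.85 = 147.985.
Planner sets c_i = Σα_j = 12.9 for every i, so G^SO = 5·12.9 = 64.5.
W^SO = (Σα)·G^SO − ½·5·(Σα)² = (5/2)·12.9² = 416.025.
Deadweight loss = W^SO − W^NE = 268.04.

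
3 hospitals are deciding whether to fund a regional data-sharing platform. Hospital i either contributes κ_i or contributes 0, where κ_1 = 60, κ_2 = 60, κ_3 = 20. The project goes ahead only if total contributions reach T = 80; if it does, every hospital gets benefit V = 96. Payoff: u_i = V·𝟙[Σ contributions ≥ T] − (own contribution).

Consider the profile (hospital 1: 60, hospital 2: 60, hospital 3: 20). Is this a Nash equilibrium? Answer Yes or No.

No

Total = 140 ≥ 80: provided.
Hospital 1 (pledges 60, payoff 36): dropping to 0 → total 80, payoff 96. Profitable deviation.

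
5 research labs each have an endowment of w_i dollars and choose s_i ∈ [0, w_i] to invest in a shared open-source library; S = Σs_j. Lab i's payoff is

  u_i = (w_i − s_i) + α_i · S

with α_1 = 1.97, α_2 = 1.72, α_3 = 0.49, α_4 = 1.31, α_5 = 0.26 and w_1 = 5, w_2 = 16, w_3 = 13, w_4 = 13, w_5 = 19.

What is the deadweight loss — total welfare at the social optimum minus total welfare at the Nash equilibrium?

∂u_i/∂s_i = α_i − 1, so lab i contributes w_i if α_i > 1, else 0.
α_i > 1 for i ∈ {1, 2, 4}; NE contributions (5, 16, 0, 13, 0), S = 34.
W^NE = Σw_i − S^NE + (Σα_i)·S^NE = 66 + 4.75·34 = 227.5.
Planner: ∂(Σu_j)/∂s_i = Σα_j − 1 = 4.75 > 0, so everyone contributes w_i; S^SO = 66, W^SO = 66 + 4.75·66 = 379.5.
Deadweight loss = 152.

152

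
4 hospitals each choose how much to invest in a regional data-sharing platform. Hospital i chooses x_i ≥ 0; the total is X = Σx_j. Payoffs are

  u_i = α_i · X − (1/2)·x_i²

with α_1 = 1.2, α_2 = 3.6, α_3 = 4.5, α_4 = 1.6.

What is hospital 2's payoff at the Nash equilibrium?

32.76

Hospital i's FOC: ∂u_i/∂x_i = α_i − x_i = 0, so x_i* = α_i.
NE contributions = (1.2, 3.6, 4.5, 1.6); X = 10.9.
u_2 = α_2·X − ½·(x_2)² = 3.6·10.9 − ½·3.6² = 32.76.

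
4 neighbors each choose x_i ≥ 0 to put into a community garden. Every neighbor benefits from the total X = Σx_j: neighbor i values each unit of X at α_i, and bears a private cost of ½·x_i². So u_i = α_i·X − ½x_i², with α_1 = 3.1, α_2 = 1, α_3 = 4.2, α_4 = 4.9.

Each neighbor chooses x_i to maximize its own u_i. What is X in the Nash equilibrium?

13.2

Neighbor i's FOC: ∂u_i/∂x_i = α_i − x_i = 0, so x_i* = α_i.
NE contributions = (3.1, 1, 4.2, 4.9); X = 13.2.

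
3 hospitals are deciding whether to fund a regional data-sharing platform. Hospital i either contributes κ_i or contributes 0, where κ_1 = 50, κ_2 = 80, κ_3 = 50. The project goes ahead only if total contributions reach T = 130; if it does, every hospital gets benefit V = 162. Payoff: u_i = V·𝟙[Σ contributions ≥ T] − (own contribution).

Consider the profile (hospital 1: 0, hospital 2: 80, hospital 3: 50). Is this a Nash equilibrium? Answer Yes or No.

Total = 130 ≥ 130: provided.
Hospital 1 (pledges 0, payoff 162): pledging 50 → total 180, payoff 112. No gain.
Hospital 2 (pledges 80, payoff 82): dropping to 0 → total 50, payoff 0. No gain.
Hospital 3 (pledges 50, payoff 112): dropping to 0 → total 80, payoff 0. No gain.

Yes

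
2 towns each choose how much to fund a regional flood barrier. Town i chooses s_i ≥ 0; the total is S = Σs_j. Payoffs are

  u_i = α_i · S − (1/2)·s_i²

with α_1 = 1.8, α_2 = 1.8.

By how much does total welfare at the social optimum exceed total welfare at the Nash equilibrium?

3.24

Town i's FOC: ∂u_i/∂s_i = α_i − s_i = 0, so s_i* = α_i.
NE contributions = (1.8, 1.8); S = 3.6.
W^NE = (Σα)·S − ½Σα_i² = 3.6² − ½·6.48 = 9.72.
Planner sets s_i = Σα_j = 3.6 for every i, so S^SO = 2·3.6 = 7.2.
W^SO = (Σα)·S^SO − ½·2·(Σα)² = (2/2)·3.6² = 12.96.
Deadweight loss = W^SO − W^NE = 3.24.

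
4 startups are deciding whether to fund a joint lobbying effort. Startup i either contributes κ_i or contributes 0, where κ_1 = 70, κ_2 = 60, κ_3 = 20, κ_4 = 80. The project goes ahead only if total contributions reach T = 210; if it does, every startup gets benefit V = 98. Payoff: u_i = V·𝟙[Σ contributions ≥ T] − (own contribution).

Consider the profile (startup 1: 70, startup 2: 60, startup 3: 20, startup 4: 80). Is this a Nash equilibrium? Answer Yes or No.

No

Total = 230 ≥ 210: provided.
Startup 1 (pledges 70, payoff 28): dropping to 0 → total 160, payoff 0. No gain.
Startup 2 (pledges 60, payoff 38): dropping to 0 → total 170, payoff 0. No gain.
Startup 3 (pledges 20, payoff 78): dropping to 0 → total 210, payoff 98. Profitable deviation.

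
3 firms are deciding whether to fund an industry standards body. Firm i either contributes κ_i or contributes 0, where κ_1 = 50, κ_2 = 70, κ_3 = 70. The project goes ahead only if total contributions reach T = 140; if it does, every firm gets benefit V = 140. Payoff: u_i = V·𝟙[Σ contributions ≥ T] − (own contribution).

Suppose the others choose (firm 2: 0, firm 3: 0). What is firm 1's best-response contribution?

0

Others' total = 0. Even contributing 50 gives 50 < 140: no benefit either way.
Best response: 0.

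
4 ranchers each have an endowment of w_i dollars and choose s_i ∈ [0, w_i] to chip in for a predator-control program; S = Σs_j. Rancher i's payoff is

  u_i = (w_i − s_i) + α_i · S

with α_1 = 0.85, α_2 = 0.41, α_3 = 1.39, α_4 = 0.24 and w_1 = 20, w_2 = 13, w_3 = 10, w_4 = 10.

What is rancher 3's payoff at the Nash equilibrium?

∂u_i/∂s_i = α_i − 1, so rancher i contributes w_i if α_i > 1, else 0.
α_i > 1 for i ∈ {3}; NE contributions (0, 0, 10, 0), S = 10.
u_3 = (10 − 10) + 1.39·10 = 13.9.

13.9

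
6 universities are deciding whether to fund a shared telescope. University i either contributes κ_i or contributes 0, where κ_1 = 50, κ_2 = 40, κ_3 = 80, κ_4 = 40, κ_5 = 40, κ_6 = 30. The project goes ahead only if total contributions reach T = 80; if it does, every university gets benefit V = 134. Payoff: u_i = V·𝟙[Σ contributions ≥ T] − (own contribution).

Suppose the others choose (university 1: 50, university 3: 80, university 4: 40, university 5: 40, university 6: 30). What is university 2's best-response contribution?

Others' total = 240 ≥ 80; contributing adds cost 40 for no extra benefit.
Best response: 0.

0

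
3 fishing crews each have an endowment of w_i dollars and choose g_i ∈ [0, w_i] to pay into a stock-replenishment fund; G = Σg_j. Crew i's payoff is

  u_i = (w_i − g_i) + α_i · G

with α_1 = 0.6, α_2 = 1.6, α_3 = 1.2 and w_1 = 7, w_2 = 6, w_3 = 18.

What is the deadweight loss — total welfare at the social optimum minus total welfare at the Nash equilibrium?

∂u_i/∂g_i = α_i − 1, so crew i contributes w_i if α_i > 1, else 0.
α_i > 1 for i ∈ {2, 3}; NE contributions (0, 6, 18), G = 24.
W^NE = Σw_i − G^NE + (Σα_i)·G^NE = 31 + 2.4·24 = 88.6.
Planner: ∂(Σu_j)/∂g_i = Σα_j − 1 = 2.4 > 0, so everyone contributes w_i; G^SO = 31, W^SO = 31 + 2.4·31 = 105.4.
Deadweight loss = 16.8.

16.8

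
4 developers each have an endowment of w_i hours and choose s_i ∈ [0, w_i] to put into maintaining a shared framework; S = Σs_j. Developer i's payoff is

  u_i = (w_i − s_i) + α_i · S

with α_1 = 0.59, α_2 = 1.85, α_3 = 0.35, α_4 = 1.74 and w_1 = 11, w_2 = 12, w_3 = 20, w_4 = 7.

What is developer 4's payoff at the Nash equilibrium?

∂u_i/∂s_i = α_i − 1, so developer i contributes w_i if α_i > 1, else 0.
α_i > 1 for i ∈ {2, 4}; NE contributions (0, 12, 0, 7), S = 19.
u_4 = (7 − 7) + 1.74·19 = 33.06.

33.06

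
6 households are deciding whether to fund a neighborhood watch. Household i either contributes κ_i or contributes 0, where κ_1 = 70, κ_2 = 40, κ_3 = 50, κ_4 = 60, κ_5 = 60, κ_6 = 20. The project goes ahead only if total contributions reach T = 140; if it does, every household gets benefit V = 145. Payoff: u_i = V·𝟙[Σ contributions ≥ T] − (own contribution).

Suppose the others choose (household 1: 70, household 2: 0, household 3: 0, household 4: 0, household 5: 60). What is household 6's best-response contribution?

20

Others' total = 130. Contributing 20 brings total to 150 ≥ 140: gain V − κ_6 = 125.
Best response: 20.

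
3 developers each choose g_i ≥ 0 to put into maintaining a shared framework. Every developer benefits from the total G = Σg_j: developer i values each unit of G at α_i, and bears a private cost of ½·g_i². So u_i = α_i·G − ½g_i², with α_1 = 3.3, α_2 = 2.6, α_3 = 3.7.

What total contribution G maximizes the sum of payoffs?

28.8

Planner FOC: ∂(Σu_j)/∂g_i = (Σα_j) − g_i = 0, so g_i^SO = Σα_j = 9.6 for every i; G^SO = 28.8.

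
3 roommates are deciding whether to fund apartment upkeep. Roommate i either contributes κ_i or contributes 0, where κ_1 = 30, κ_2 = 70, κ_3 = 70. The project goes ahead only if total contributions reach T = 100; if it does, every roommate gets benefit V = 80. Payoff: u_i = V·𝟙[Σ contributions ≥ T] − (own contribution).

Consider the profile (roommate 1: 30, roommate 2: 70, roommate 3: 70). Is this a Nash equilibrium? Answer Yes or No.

Total = 170 ≥ 100: provided.
Roommate 1 (pledges 30, payoff 50): dropping to 0 → total 140, payoff 80. Profitable deviation.

No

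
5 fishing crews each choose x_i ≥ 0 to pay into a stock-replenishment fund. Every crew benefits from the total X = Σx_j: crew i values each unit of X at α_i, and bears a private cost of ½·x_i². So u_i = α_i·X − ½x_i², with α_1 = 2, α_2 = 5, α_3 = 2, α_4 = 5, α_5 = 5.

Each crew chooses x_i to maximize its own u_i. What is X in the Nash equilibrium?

Crew i's FOC: ∂u_i/∂x_i = α_i − x_i = 0, so x_i* = α_i.
NE contributions = (2, 5, 2, 5, 5); X = 19.

19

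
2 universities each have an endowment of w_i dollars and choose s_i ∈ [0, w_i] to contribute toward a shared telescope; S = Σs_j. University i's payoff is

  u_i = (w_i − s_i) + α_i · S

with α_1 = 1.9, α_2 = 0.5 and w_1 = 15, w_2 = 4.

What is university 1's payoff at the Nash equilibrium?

28.5

∂u_i/∂s_i = α_i − 1, so university i contributes w_i if α_i > 1, else 0.
α_i > 1 for i ∈ {1}; NE contributions (15, 0), S = 15.
u_1 = (15 − 15) + 1.9·15 = 28.5.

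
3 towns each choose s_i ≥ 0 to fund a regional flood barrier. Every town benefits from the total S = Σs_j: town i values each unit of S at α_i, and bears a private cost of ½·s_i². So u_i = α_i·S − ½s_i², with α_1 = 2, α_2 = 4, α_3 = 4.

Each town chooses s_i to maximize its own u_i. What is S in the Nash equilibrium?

10

Town i's FOC: ∂u_i/∂s_i = α_i − s_i = 0, so s_i* = α_i.
NE contributions = (2, 4, 4); S = 10.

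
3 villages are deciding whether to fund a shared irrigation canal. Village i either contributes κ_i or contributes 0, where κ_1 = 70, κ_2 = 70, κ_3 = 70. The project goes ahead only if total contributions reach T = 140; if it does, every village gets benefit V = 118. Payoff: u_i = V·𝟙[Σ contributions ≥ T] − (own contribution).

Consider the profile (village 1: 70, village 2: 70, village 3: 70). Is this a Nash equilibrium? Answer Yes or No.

Total = 210 ≥ 140: provided.
Village 1 (pledges 70, payoff 48): dropping to 0 → total 140, payoff 118. Profitable deviation.

No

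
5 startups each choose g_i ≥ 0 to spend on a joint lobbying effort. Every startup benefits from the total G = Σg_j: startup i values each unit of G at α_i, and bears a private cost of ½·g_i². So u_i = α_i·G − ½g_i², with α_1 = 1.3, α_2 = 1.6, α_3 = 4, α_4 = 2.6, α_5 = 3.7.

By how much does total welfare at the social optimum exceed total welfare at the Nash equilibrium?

281.71

Startup i's FOC: ∂u_i/∂g_i = α_i − g_i = 0, so g_i* = α_i.
NE contributions = (1.3, 1.6, 4, 2.6, 3.7); G = 13.2.
W^NE = (Σα)·G − ½Σα_i² = 13.2² − ½·40.7 = 153.89.
Planner sets g_i = Σα_j = 13.2 for every i, so G^SO = 5·13.2 = 66.
W^SO = (Σα)·G^SO − ½·5·(Σα)² = (5/2)·13.2² = 435.6.
Deadweight loss = W^SO − W^NE = 281.71.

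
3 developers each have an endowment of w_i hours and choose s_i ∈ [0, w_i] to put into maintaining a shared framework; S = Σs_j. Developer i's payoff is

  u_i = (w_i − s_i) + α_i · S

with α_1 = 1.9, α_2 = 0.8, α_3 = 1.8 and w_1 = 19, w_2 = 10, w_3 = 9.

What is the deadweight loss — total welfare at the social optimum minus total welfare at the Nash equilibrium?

35

∂u_i/∂s_i = α_i − 1, so developer i contributes w_i if α_i > 1, else 0.
α_i > 1 for i ∈ {1, 3}; NE contributions (19, 0, 9), S = 28.
W^NE = Σw_i − S^NE + (Σα_i)·S^NE = 38 + 3.5·28 = 136.
Planner: ∂(Σu_j)/∂s_i = Σα_j − 1 = 3.5 > 0, so everyone contributes w_i; S^SO = 38, W^SO = 38 + 3.5·38 = 171.
Deadweight loss = 35.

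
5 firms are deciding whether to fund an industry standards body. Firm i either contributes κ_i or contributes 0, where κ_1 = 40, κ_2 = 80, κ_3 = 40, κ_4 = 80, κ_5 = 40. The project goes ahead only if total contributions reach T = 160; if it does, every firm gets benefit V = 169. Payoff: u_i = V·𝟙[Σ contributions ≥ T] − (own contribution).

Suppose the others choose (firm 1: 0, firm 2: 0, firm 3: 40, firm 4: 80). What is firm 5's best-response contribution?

40

Others' total = 120. Contributing 40 brings total to 160 ≥ 160: gain V − κ_5 = 129.
Best response: 40.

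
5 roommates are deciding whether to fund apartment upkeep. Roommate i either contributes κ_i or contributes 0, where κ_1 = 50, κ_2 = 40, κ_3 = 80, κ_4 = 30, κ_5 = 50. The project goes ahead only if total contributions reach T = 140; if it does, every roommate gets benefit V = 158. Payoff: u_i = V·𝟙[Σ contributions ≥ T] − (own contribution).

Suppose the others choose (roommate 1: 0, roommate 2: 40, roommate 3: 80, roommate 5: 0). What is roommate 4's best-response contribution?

Others' total = 120. Contributing 30 brings total to 150 ≥ 140: gain V − κ_4 = 128.
Best response: 30.

30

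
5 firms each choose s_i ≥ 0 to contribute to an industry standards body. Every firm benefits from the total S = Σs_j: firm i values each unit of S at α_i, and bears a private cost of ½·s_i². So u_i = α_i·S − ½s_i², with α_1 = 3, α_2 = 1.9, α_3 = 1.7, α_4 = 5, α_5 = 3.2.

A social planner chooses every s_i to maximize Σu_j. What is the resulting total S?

Planner FOC: ∂(Σu_j)/∂s_i = (Σα_j) − s_i = 0, so s_i^SO = Σα_j = 14.8 for every i; S^SO = 74.

74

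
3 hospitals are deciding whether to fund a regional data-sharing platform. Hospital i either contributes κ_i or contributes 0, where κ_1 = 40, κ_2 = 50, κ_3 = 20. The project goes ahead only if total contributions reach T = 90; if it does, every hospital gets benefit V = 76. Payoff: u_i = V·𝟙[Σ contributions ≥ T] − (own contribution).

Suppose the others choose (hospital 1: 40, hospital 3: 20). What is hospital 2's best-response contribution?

50

Others' total = 60. Contributing 50 brings total to 110 ≥ 90: gain V − κ_2 = 26.
Best response: 50.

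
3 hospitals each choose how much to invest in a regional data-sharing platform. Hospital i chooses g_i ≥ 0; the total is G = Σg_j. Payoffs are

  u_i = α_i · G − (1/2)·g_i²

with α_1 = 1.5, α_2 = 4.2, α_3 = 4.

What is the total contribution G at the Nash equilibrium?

9.7

Hospital i's FOC: ∂u_i/∂g_i = α_i − g_i = 0, so g_i* = α_i.
NE contributions = (1.5, 4.2, 4); G = 9.7.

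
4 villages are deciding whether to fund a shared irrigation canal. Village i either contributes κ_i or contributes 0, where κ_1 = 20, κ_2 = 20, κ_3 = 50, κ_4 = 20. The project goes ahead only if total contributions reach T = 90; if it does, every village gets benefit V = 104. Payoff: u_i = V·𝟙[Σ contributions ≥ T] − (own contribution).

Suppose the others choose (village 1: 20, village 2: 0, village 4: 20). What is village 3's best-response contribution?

50

Others' total = 40. Contributing 50 brings total to 90 ≥ 90: gain V − κ_3 = 54.
Best response: 50.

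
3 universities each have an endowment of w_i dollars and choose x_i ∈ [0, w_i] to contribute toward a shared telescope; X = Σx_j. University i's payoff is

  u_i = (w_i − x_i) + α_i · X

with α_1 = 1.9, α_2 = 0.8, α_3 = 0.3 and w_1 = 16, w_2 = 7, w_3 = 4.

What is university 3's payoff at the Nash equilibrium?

8.8

∂u_i/∂x_i = α_i − 1, so university i contributes w_i if α_i > 1, else 0.
α_i > 1 for i ∈ {1}; NE contributions (16, 0, 0), X = 16.
u_3 = (4 − 0) + 0.3·16 = 8.8.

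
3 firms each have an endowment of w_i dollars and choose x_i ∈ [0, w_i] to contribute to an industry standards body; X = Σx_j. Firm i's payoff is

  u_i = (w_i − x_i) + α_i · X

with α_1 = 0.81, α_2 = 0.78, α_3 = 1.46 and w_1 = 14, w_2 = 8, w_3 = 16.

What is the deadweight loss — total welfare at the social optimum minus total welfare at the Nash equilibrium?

∂u_i/∂x_i = α_i − 1, so firm i contributes w_i if α_i > 1, else 0.
α_i > 1 for i ∈ {3}; NE contributions (0, 0, 16), X = 16.
W^NE = Σw_i − X^NE + (Σα_i)·X^NE = 38 + 2.05·16 = 70.8.
Planner: ∂(Σu_j)/∂x_i = Σα_j − 1 = 2.05 > 0, so everyone contributes w_i; X^SO = 38, W^SO = 38 + 2.05·38 = 115.9.
Deadweight loss = 45.1.

45.1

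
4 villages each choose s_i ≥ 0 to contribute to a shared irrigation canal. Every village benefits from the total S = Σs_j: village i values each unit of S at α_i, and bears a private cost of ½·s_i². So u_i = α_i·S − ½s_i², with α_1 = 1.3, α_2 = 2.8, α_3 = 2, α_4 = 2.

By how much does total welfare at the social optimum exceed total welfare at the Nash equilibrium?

74.375

Village i's FOC: ∂u_i/∂s_i = α_i − s_i = 0, so s_i* = α_i.
NE contributions = (1.3, 2.8, 2, 2); S = 8.1.
W^NE = (Σα)·S − ½Σα_i² = 8.1² − ½·17.53 = 56.845.
Planner sets s_i = Σα_j = 8.1 for every i, so S^SO = 4·8.1 = 32.4.
W^SO = (Σα)·S^SO − ½·4·(Σα)² = (4/2)·8.1² = 131.22.
Deadweight loss = W^SO − W^NE = 74.375.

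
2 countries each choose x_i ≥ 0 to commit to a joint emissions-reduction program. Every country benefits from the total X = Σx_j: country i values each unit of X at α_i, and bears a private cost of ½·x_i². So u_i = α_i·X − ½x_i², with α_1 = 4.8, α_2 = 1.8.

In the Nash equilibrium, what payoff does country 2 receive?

10.26

Country i's FOC: ∂u_i/∂x_i = α_i − x_i = 0, so x_i* = α_i.
NE contributions = (4.8, 1.8); X = 6.6.
u_2 = α_2·X − ½·(x_2)² = 1.8·6.6 − ½·1.8² = 10.26.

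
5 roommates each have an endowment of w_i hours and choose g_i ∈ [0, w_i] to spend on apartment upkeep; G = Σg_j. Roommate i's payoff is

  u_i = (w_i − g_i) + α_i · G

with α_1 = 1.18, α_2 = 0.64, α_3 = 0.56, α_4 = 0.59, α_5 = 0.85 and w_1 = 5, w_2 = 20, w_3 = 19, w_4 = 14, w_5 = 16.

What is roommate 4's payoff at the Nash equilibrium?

16.95

∂u_i/∂g_i = α_i − 1, so roommate i contributes w_i if α_i > 1, else 0.
α_i > 1 for i ∈ {1}; NE contributions (5, 0, 0, 0, 0), G = 5.
u_4 = (14 − 0) + 0.59·5 = 16.95.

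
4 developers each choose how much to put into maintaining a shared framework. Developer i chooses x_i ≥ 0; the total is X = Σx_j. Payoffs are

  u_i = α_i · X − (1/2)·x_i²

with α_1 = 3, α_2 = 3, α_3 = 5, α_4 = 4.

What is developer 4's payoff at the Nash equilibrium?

Developer i's FOC: ∂u_i/∂x_i = α_i − x_i = 0, so x_i* = α_i.
NE contributions = (3, 3, 5, 4); X = 15.
u_4 = α_4·X − ½·(x_4)² = 4·15 − ½·4² = 52.

52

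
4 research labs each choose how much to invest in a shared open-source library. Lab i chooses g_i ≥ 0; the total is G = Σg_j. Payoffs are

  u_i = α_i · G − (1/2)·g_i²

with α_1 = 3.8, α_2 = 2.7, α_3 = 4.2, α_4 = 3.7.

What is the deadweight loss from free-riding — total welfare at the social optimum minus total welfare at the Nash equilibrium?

Lab i's FOC: ∂u_i/∂g_i = α_i − g_i = 0, so g_i* = α_i.
NE contributions = (3.8, 2.7, 4.2, 3.7); G = 14.4.
W^NE = (Σα)·G − ½Σα_i² = 14.4² − ½·53.06 = 180.83.
Planner sets g_i = Σα_j = 14.4 for every i, so G^SO = 4·14.4 = 57.6.
W^SO = (Σα)·G^SO − ½·4·(Σα)² = (4/2)·14.4² = 414.72.
Deadweight loss = W^SO − W^NE = 233.89.

233.89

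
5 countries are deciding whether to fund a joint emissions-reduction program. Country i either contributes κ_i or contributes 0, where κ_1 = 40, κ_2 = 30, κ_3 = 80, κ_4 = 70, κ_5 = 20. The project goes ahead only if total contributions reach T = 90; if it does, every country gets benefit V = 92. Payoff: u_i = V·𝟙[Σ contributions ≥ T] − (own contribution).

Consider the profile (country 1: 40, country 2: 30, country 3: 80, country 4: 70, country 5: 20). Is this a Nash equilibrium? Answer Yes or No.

Total = 240 ≥ 90: provided.
Country 1 (pledges 40, payoff 52): dropping to 0 → total 200, payoff 92. Profitable deviation.

No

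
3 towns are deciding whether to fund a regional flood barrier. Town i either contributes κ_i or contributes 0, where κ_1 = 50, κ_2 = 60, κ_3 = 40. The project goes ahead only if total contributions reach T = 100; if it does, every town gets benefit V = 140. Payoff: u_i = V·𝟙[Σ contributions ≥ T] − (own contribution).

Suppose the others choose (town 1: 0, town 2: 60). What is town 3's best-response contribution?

Others' total = 60. Contributing 40 brings total to 100 ≥ 100: gain V − κ_3 = 100.
Best response: 40.

40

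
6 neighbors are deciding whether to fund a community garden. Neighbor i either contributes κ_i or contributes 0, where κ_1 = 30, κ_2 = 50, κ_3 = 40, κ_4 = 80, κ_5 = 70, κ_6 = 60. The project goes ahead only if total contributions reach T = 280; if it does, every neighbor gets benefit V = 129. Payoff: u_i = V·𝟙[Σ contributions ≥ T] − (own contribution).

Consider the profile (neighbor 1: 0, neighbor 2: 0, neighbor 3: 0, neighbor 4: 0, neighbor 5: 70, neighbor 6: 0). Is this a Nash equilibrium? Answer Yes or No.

Total = 70 < 280: not provided.
Neighbor 1 (pledges 0, payoff 0): pledging 30 → total 100, payoff -30. No gain.
Neighbor 2 (pledges 0, payoff 0): pledging 50 → total 120, payoff -50. No gain.
Neighbor 3 (pledges 0, payoff 0): pledging 40 → total 110, payoff -40. No gain.
Neighbor 4 (pledges 0, payoff 0): pledging 80 → total 150, payoff -80. No gain.
Neighbor 5 (pledges 70, payoff -70): dropping to 0 → total 0, payoff 0. Profitable deviation.

No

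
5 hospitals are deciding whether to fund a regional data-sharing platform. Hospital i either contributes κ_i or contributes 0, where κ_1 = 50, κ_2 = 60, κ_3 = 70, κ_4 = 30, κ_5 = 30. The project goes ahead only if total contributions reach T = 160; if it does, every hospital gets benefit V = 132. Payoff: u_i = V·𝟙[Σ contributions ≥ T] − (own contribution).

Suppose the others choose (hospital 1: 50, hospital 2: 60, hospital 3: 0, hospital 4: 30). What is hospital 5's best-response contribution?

30

Others' total = 140. Contributing 30 brings total to 170 ≥ 160: gain V − κ_5 = 102.
Best response: 30.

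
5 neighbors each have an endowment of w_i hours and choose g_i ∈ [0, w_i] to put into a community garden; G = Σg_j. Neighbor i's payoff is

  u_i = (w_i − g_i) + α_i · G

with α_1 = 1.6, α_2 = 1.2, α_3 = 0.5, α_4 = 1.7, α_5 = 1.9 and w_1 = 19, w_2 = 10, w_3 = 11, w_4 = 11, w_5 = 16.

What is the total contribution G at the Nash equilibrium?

56

∂u_i/∂g_i = α_i − 1, so neighbor i contributes w_i if α_i > 1, else 0.
α_i > 1 for i ∈ {1, 2, 4, 5}; NE contributions (19, 10, 0, 11, 16), G = 56.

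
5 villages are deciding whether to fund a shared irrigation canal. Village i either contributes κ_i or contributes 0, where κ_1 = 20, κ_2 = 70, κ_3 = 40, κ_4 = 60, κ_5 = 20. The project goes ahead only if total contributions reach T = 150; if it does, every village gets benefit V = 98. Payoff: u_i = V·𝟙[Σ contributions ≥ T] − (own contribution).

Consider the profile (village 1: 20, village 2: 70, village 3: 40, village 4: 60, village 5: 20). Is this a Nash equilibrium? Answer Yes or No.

No

Total = 210 ≥ 150: provided.
Village 1 (pledges 20, payoff 78): dropping to 0 → total 190, payoff 98. Profitable deviation.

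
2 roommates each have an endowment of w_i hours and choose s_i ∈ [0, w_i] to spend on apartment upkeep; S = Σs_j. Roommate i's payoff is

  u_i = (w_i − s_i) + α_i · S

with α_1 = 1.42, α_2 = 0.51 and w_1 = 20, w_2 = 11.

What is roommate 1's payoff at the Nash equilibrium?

28.4

∂u_i/∂s_i = α_i − 1, so roommate i contributes w_i if α_i > 1, else 0.
α_i > 1 for i ∈ {1}; NE contributions (20, 0), S = 20.
u_1 = (20 − 20) + 1.42·20 = 28.4.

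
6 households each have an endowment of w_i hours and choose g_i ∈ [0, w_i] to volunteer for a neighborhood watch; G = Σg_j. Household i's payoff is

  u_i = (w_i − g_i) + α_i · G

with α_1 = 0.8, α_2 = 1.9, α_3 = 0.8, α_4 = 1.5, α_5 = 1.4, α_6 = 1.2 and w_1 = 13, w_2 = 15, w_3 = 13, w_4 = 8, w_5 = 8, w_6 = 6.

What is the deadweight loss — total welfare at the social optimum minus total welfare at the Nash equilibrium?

171.6

∂u_i/∂g_i = α_i − 1, so household i contributes w_i if α_i > 1, else 0.
α_i > 1 for i ∈ {2, 4, 5, 6}; NE contributions (0, 15, 0, 8, 8, 6), G = 37.
W^NE = Σw_i − G^NE + (Σα_i)·G^NE = 63 + 6.6·37 = 307.2.
Planner: ∂(Σu_j)/∂g_i = Σα_j − 1 = 6.6 > 0, so everyone contributes w_i; G^SO = 63, W^SO = 63 + 6.6·63 = 478.8.
Deadweight loss = 171.6.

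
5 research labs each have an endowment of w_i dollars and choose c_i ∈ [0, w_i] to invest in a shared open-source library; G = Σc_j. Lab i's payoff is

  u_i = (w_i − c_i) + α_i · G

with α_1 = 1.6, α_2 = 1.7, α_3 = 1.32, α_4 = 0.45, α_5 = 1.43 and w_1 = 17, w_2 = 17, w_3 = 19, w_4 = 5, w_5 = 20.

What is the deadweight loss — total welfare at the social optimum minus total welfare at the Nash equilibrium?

27.5

∂u_i/∂c_i = α_i − 1, so lab i contributes w_i if α_i > 1, else 0.
α_i > 1 for i ∈ {1, 2, 3, 5}; NE contributions (17, 17, 19, 0, 20), G = 73.
W^NE = Σw_i − G^NE + (Σα_i)·G^NE = 78 + 5.5·73 = 479.5.
Planner: ∂(Σu_j)/∂c_i = Σα_j − 1 = 5.5 > 0, so everyone contributes w_i; G^SO = 78, W^SO = 78 + 5.5·78 = 507.
Deadweight loss = 27.5.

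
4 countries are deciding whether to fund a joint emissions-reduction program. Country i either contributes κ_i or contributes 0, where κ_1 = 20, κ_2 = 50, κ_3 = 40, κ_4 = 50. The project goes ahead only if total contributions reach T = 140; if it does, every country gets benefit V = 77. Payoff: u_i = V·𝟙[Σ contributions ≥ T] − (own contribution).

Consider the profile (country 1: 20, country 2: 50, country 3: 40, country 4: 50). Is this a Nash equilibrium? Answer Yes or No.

No

Total = 160 ≥ 140: provided.
Country 1 (pledges 20, payoff 57): dropping to 0 → total 140, payoff 77. Profitable deviation.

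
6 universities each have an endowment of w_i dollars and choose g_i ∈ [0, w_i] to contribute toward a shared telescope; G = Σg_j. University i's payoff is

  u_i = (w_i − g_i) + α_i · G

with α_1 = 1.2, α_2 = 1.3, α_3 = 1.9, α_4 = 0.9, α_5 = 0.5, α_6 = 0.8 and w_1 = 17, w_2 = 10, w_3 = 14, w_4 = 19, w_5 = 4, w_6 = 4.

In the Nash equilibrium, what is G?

∂u_i/∂g_i = α_i − 1, so university i contributes w_i if α_i > 1, else 0.
α_i > 1 for i ∈ {1, 2, 3}; NE contributions (17, 10, 14, 0, 0, 0), G = 41.

41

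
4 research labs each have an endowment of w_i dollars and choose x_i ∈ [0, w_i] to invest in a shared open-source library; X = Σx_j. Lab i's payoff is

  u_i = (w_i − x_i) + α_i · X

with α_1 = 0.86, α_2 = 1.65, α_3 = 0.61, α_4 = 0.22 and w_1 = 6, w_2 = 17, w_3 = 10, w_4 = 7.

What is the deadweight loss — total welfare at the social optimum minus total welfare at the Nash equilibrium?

53.82

∂u_i/∂x_i = α_i − 1, so lab i contributes w_i if α_i > 1, else 0.
α_i > 1 for i ∈ {2}; NE contributions (0, 17, 0, 0), X = 17.
W^NE = Σw_i − X^NE + (Σα_i)·X^NE = 40 + 2.34·17 = 79.78.
Planner: ∂(Σu_j)/∂x_i = Σα_j − 1 = 2.34 > 0, so everyone contributes w_i; X^SO = 40, W^SO = 40 + 2.34·40 = 133.6.
Deadweight loss = 53.82.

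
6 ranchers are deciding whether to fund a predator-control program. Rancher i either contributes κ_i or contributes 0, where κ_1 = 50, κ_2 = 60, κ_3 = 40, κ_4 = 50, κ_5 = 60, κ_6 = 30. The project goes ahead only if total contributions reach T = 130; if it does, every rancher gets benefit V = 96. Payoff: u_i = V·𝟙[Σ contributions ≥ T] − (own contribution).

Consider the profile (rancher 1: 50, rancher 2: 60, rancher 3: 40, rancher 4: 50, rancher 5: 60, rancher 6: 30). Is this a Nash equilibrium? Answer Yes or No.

No

Total = 290 ≥ 130: provided.
Rancher 1 (pledges 50, payoff 46): dropping to 0 → total 240, payoff 96. Profitable deviation.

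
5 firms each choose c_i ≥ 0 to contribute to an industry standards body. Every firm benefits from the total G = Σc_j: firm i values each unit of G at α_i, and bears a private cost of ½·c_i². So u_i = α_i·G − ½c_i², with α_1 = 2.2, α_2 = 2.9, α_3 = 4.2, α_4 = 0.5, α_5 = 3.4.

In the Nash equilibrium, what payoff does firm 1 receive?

26.62

Firm i's FOC: ∂u_i/∂c_i = α_i − c_i = 0, so c_i* = α_i.
NE contributions = (2.2, 2.9, 4.2, 0.5, 3.4); G = 13.2.
u_1 = α_1·G − ½·(c_1)² = 2.2·13.2 − ½·2.2² = 26.62.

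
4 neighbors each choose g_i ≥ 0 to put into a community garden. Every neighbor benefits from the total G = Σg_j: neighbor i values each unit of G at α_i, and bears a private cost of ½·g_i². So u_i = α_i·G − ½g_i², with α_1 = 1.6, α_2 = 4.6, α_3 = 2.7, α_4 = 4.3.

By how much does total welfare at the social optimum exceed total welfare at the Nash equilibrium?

Neighbor i's FOC: ∂u_i/∂g_i = α_i − g_i = 0, so g_i* = α_i.
NE contributions = (1.6, 4.6, 2.7, 4.3); G = 13.2.
W^NE = (Σα)·G − ½Σα_i² = 13.2² − ½·49.5 = 149.49.
Planner sets g_i = Σα_j = 13.2 for every i, so G^SO = 4·13.2 = 52.8.
W^SO = (Σα)·G^SO − ½·4·(Σα)² = (4/2)·13.2² = 348.48.
Deadweight loss = W^SO − W^NE = 198.99.

198.99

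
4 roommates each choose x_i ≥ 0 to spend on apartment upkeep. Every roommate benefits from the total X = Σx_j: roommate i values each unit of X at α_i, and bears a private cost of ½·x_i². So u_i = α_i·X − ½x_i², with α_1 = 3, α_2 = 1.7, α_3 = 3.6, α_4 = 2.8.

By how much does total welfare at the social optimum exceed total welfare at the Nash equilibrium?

Roommate i's FOC: ∂u_i/∂x_i = α_i − x_i = 0, so x_i* = α_i.
NE contributions = (3, 1.7, 3.6, 2.8); X = 11.1.
W^NE = (Σα)·X − ½Σα_i² = 11.1² − ½·32.69 = 106.865.
Planner sets x_i = Σα_j = 11.1 for every i, so X^SO = 4·11.1 = 44.4.
W^SO = (Σα)·X^SO − ½·4·(Σα)² = (4/2)·11.1² = 246.42.
Deadweight loss = W^SO − W^NE = 139.555.

139.555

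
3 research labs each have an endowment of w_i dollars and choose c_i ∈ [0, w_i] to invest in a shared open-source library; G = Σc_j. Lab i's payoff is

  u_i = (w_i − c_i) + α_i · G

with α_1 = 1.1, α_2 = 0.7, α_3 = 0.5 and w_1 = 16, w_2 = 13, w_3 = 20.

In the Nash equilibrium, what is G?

∂u_i/∂c_i = α_i − 1, so lab i contributes w_i if α_i > 1, else 0.
α_i > 1 for i ∈ {1}; NE contributions (16, 0, 0), G = 16.

16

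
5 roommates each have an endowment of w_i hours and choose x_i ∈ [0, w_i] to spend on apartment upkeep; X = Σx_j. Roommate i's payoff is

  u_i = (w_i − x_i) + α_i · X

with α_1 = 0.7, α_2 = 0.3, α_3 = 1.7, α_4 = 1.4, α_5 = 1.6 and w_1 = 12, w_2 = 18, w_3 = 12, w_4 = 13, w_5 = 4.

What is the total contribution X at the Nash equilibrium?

29

∂u_i/∂x_i = α_i − 1, so roommate i contributes w_i if α_i > 1, else 0.
α_i > 1 for i ∈ {3, 4, 5}; NE contributions (0, 0, 12, 13, 4), X = 29.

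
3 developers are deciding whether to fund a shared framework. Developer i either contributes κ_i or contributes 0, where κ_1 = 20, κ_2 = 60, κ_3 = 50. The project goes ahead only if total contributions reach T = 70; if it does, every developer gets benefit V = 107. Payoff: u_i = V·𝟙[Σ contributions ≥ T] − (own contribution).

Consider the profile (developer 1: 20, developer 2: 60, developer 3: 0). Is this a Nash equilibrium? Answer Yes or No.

Total = 80 ≥ 70: provided.
Developer 1 (pledges 20, payoff 87): dropping to 0 → total 60, payoff 0. No gain.
Developer 2 (pledges 60, payoff 47): dropping to 0 → total 20, payoff 0. No gain.
Developer 3 (pledges 0, payoff 107): pledging 50 → total 130, payoff 57. No gain.

Yes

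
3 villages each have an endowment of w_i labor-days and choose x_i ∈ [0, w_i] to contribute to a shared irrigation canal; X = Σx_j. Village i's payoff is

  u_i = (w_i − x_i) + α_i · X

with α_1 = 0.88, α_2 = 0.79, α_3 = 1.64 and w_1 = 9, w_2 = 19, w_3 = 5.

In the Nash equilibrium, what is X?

∂u_i/∂x_i = α_i − 1, so village i contributes w_i if α_i > 1, else 0.
α_i > 1 for i ∈ {3}; NE contributions (0, 0, 5), X = 5.

5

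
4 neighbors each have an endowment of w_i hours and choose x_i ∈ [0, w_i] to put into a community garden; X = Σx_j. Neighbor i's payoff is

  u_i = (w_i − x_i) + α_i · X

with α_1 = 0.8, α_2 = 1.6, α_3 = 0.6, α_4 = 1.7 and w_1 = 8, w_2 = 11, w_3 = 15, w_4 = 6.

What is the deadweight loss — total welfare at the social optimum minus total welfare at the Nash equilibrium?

85.1

∂u_i/∂x_i = α_i − 1, so neighbor i contributes w_i if α_i > 1, else 0.
α_i > 1 for i ∈ {2, 4}; NE contributions (0, 11, 0, 6), X = 17.
W^NE = Σw_i − X^NE + (Σα_i)·X^NE = 40 + 3.7·17 = 102.9.
Planner: ∂(Σu_j)/∂x_i = Σα_j − 1 = 3.7 > 0, so everyone contributes w_i; X^SO = 40, W^SO = 40 + 3.7·40 = 188.
Deadweight loss = 85.1.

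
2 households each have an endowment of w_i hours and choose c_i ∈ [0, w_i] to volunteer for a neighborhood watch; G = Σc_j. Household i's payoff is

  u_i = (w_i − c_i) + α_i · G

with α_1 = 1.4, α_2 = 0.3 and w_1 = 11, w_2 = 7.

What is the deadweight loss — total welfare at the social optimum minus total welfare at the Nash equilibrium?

∂u_i/∂c_i = α_i − 1, so household i contributes w_i if α_i > 1, else 0.
α_i > 1 for i ∈ {1}; NE contributions (11, 0), G = 11.
W^NE = Σw_i − G^NE + (Σα_i)·G^NE = 18 + 0.7·11 = 25.7.
Planner: ∂(Σu_j)/∂c_i = Σα_j − 1 = 0.7 > 0, so everyone contributes w_i; G^SO = 18, W^SO = 18 + 0.7·18 = 30.6.
Deadweight loss = 4.9.

4.9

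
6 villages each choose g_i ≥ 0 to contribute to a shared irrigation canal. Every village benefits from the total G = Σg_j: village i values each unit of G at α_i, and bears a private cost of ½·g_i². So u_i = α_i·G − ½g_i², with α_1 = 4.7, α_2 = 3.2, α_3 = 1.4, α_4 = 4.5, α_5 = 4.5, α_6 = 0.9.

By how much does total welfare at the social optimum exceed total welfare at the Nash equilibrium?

Village i's FOC: ∂u_i/∂g_i = α_i − g_i = 0, so g_i* = α_i.
NE contributions = (4.7, 3.2, 1.4, 4.5, 4.5, 0.9); G = 19.2.
W^NE = (Σα)·G − ½Σα_i² = 19.2² − ½·75.6 = 330.84.
Planner sets g_i = Σα_j = 19.2 for every i, so G^SO = 6·19.2 = 115.2.
W^SO = (Σα)·G^SO − ½·6·(Σα)² = (6/2)·19.2² = 1105.92.
Deadweight loss = W^SO − W^NE = 775.08.

775.08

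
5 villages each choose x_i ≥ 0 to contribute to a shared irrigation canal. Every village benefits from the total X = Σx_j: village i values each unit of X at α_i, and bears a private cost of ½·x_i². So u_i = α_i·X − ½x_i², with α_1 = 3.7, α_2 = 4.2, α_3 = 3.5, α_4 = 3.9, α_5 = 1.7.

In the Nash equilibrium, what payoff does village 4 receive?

58.695

Village i's FOC: ∂u_i/∂x_i = α_i − x_i = 0, so x_i* = α_i.
NE contributions = (3.7, 4.2, 3.5, 3.9, 1.7); X = 17.
u_4 = α_4·X − ½·(x_4)² = 3.9·17 − ½·3.9² = 58.695.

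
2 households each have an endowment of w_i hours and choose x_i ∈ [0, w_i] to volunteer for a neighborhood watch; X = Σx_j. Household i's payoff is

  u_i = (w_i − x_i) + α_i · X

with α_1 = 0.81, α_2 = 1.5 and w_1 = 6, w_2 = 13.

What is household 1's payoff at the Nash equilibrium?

∂u_i/∂x_i = α_i − 1, so household i contributes w_i if α_i > 1, else 0.
α_i > 1 for i ∈ {2}; NE contributions (0, 13), X = 13.
u_1 = (6 − 0) + 0.81·13 = 16.53.

16.53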